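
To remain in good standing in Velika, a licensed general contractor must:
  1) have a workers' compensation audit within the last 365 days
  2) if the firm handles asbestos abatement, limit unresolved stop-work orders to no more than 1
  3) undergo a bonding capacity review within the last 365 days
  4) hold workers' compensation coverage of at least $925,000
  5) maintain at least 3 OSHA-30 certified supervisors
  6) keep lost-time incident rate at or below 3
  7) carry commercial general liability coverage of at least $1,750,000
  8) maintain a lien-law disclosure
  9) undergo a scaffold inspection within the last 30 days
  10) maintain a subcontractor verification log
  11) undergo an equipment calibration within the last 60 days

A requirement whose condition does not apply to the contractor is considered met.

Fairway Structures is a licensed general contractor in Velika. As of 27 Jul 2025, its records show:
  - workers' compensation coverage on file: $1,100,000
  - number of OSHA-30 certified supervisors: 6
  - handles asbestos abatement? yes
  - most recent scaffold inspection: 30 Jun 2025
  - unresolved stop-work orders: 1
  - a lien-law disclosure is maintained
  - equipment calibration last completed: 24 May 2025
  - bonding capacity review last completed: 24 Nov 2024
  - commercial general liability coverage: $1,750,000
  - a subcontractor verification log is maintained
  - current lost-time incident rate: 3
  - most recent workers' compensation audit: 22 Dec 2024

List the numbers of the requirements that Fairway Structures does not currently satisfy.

11

1. workers' compensation audit 217 days ago vs limit 365 → met
2. condition 'handles asbestos abatement' holds; unresolved stop-work orders 1 ≤ 1 → met
3. bonding capacity review 245 days ago vs limit 365 → met
4. workers' compensation coverage $1,100,000 ≥ $925,000 → met
5. OSHA-30 certified supervisors 6 ≥ 3 → met
6. lost-time incident rate 3 ≤ 3 → met
7. commercial general liability coverage $1,750,000 ≥ $1,750,000 → met
8. lien-law disclosure present → met
9. scaffold inspection 27 days ago vs limit 30 → met
10. subcontractor verification log present → met
11. equipment calibration 64 days ago vs limit 60 → not met
Not met: 11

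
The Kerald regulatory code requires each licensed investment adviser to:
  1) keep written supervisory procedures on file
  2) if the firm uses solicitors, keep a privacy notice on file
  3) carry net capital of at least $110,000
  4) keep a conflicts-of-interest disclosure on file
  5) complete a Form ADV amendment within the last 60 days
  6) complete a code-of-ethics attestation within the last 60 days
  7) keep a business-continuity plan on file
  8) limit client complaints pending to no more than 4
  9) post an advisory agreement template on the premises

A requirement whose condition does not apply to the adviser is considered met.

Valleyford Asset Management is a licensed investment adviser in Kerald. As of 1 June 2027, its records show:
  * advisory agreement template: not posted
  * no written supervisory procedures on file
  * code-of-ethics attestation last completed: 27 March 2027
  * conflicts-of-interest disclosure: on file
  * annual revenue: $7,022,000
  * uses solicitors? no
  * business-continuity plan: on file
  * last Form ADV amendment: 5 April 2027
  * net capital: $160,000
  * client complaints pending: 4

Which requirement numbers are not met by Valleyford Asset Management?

1, 6, 9

1. written supervisory procedures absent → not met
2. condition 'uses solicitors' does not hold → requirement n/a → met
3. net capital $160,000 ≥ $110,000 → met
4. conflicts-of-interest disclosure present → met
5. Form ADV amendment 57 days ago vs limit 60 → met
6. code-of-ethics attestation 66 days ago vs limit 60 → not met
7. business-continuity plan present → met
8. client complaints pending 4 ≤ 4 → met
9. advisory agreement template absent → not met
Not met: 1, 6, 9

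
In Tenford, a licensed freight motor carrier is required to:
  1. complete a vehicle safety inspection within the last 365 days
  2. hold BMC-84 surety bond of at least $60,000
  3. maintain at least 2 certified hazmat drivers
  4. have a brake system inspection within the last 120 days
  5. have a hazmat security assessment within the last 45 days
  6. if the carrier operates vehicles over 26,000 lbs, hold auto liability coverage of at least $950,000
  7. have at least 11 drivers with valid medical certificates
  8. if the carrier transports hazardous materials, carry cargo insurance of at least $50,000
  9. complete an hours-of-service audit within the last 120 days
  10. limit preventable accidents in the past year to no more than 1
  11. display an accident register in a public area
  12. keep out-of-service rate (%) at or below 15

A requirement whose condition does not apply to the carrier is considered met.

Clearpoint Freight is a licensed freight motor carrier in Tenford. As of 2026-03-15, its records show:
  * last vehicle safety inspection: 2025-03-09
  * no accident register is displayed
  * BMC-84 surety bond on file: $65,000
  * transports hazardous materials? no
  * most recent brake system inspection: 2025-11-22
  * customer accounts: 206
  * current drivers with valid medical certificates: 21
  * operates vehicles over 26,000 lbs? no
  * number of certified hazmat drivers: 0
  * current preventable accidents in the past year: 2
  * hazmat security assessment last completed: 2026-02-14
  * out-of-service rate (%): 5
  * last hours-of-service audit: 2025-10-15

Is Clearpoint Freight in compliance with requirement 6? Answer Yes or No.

Yes

6. condition 'operates vehicles over 26,000 lbs' does not hold → requirement n/a → met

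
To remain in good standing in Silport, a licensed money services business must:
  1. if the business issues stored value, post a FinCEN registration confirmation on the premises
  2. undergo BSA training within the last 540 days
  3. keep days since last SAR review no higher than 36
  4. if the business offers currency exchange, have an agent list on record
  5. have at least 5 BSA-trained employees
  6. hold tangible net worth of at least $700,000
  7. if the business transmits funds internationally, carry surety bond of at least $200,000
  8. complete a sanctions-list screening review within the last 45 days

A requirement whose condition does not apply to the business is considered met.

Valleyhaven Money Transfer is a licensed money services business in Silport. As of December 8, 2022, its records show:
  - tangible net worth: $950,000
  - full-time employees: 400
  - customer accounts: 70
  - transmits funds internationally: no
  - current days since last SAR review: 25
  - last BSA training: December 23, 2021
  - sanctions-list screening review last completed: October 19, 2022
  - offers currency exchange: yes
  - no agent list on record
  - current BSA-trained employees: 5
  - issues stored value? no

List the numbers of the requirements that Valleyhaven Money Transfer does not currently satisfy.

1. condition 'issues stored value' does not hold → requirement n/a → met
2. BSA training 350 days ago vs limit 540 → met
3. days since last SAR review 25 ≤ 36 → met
4. condition 'offers currency exchange' holds; agent list absent → not met
5. BSA-trained employees 5 ≥ 5 → met
6. tangible net worth $950,000 ≥ $700,000 → met
7. condition 'transmits funds internationally' does not hold → requirement n/a → met
8. sanctions-list screening review 50 days ago vs limit 45 → not met
Not met: 4, 8

4, 8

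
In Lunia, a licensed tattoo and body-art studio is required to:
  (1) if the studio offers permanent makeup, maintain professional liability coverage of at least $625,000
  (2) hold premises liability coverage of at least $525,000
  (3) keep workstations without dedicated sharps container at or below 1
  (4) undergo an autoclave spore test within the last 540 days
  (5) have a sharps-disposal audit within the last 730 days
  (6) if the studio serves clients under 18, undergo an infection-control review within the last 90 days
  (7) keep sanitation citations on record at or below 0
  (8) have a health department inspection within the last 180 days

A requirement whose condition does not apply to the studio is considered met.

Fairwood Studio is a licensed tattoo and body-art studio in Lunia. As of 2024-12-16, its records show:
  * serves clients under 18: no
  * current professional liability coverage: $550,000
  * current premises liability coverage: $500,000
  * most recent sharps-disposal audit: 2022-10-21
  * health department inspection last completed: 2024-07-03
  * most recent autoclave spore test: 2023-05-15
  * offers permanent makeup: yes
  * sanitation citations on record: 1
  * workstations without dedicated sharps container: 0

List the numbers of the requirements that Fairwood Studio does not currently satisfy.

1. condition 'offers permanent makeup' holds; professional liability coverage $550,000 < $625,000 → not met
2. premises liability coverage $500,000 < $525,000 → not met
3. workstations without dedicated sharps container 0 ≤ 1 → met
4. autoclave spore test 581 days ago vs limit 540 → not met
5. sharps-disposal audit 787 days ago vs limit 730 → not met
6. condition 'serves clients under 18' does not hold → requirement n/a → met
7. sanitation citations on record 1 > 0 → not met
8. health department inspection 166 days ago vs limit 180 → met
Not met: 1, 2, 4, 5, 7

1, 2, 4, 5, 7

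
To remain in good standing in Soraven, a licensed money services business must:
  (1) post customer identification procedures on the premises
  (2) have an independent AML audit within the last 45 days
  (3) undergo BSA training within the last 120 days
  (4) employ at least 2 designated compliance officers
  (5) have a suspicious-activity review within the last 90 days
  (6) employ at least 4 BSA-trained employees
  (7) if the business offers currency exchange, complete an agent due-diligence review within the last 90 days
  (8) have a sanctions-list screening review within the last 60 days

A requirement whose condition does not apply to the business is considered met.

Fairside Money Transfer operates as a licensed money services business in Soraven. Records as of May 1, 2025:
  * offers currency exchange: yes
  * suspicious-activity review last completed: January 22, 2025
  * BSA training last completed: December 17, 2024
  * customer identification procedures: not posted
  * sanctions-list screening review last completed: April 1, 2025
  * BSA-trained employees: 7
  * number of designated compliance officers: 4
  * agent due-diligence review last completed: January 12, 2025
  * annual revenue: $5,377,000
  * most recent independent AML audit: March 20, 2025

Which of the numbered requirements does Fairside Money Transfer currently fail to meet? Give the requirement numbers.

1. customer identification procedures absent → not met
2. independent AML audit 42 days ago vs limit 45 → met
3. BSA training 135 days ago vs limit 120 → not met
4. designated compliance officers 4 ≥ 2 → met
5. suspicious-activity review 99 days ago vs limit 90 → not met
6. BSA-trained employees 7 ≥ 4 → met
7. condition 'offers currency exchange' holds; agent due-diligence review 109 days ago vs limit 90 → not met
8. sanctions-list screening review 30 days ago vs limit 60 → met
Not met: 1, 3, 5, 7

1, 3, 5, 7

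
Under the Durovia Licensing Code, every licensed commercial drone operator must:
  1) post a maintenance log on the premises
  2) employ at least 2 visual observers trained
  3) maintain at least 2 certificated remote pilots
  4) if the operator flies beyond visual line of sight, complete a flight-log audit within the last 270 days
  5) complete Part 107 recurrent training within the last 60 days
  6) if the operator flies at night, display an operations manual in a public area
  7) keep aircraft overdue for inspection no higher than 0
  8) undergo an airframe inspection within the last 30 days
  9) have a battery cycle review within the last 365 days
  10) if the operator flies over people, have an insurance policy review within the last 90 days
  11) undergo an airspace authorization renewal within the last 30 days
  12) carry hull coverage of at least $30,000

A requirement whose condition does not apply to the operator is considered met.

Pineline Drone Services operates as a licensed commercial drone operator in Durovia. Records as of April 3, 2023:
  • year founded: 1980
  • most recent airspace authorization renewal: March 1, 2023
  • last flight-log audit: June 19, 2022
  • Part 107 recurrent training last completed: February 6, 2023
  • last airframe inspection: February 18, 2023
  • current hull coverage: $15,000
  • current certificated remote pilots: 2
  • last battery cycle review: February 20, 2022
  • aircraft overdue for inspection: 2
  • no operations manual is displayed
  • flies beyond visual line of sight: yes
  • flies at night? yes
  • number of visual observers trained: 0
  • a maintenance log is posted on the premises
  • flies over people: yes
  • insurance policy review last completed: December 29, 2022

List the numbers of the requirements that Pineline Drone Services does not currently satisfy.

2, 4, 6, 7, 8, 9, 10, 11, 12

1. maintenance log present → met
2. visual observers trained 0 < 2 → not met
3. certificated remote pilots 2 ≥ 2 → met
4. condition 'flies beyond visual line of sight' holds; flight-log audit 288 days ago vs limit 270 → not met
5. Part 107 recurrent training 56 days ago vs limit 60 → met
6. condition 'flies at night' holds; operations manual absent → not met
7. aircraft overdue for inspection 2 > 0 → not met
8. airframe inspection 44 days ago vs limit 30 → not met
9. battery cycle review 407 days ago vs limit 365 → not met
10. condition 'flies over people' holds; insurance policy review 95 days ago vs limit 90 → not met
11. airspace authorization renewal 33 days ago vs limit 30 → not met
12. hull coverage $15,000 < $30,000 → not met
Not met: 2, 4, 6, 7, 8, 9, 10, 11, 12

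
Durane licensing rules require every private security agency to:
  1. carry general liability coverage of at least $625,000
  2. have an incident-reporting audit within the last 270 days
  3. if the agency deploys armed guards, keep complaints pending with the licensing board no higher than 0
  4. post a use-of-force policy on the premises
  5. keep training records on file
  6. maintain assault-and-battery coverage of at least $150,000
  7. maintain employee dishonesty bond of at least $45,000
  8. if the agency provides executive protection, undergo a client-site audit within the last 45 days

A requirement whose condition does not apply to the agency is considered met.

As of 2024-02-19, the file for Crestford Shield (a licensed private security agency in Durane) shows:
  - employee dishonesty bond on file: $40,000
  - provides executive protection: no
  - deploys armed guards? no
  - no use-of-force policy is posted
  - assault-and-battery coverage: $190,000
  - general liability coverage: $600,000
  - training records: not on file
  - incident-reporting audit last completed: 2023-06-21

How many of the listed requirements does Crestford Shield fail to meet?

1. general liability coverage $600,000 < $625,000 → not met
2. incident-reporting audit 243 days ago vs limit 270 → met
3. condition 'deploys armed guards' does not hold → requirement n/a → met
4. use-of-force policy absent → not met
5. training records absent → not met
6. assault-and-battery coverage $190,000 ≥ $150,000 → met
7. employee dishonesty bond $40,000 < $45,000 → not met
8. condition 'provides executive protection' does not hold → requirement n/a → met
Not met: 4 of 8

4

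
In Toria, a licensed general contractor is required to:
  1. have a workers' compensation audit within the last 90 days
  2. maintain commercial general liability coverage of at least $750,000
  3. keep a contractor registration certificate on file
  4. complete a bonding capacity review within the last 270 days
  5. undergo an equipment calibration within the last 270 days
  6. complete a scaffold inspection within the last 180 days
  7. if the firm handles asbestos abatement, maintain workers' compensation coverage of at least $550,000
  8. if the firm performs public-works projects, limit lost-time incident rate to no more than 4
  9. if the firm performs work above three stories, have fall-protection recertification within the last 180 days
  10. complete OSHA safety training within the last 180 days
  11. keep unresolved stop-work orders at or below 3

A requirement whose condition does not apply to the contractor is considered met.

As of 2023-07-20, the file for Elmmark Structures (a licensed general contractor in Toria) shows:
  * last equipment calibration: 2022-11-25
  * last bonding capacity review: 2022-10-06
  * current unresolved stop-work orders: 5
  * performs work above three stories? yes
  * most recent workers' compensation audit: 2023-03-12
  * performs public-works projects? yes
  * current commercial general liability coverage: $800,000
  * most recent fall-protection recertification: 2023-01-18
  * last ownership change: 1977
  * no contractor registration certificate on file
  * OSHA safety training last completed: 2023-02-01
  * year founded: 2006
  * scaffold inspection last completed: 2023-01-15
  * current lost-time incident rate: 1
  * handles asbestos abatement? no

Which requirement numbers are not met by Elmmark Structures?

1. workers' compensation audit 130 days ago vs limit 90 → not met
2. commercial general liability coverage $800,000 ≥ $750,000 → met
3. contractor registration certificate absent → not met
4. bonding capacity review 287 days ago vs limit 270 → not met
5. equipment calibration 237 days ago vs limit 270 → met
6. scaffold inspection 186 days ago vs limit 180 → not met
7. condition 'handles asbestos abatement' does not hold → requirement n/a → met
8. condition 'performs public-works projects' holds; lost-time incident rate 1 ≤ 4 → met
9. condition 'performs work above three stories' holds; fall-protection recertification 183 days ago vs limit 180 → not met
10. OSHA safety training 169 days ago vs limit 180 → met
11. unresolved stop-work orders 5 > 3 → not met
Not met: 1, 3, 4, 6, 9, 11

1, 3, 4, 6, 9, 11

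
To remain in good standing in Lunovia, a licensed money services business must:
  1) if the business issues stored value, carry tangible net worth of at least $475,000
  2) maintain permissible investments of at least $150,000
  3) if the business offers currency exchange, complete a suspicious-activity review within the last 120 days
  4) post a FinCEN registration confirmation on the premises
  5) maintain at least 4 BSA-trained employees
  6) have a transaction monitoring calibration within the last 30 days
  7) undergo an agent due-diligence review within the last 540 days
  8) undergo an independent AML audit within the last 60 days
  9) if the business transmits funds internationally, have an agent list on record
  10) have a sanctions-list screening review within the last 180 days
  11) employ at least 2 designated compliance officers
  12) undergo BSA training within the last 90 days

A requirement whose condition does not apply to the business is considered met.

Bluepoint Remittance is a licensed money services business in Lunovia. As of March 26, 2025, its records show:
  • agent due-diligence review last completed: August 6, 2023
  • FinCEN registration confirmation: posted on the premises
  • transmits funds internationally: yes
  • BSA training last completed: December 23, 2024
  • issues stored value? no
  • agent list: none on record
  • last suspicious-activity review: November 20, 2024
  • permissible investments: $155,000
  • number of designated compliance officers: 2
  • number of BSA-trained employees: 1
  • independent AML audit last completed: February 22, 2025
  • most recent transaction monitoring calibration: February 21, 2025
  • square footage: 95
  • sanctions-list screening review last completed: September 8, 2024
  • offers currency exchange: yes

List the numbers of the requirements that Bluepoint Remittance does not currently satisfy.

3, 5, 6, 7, 9, 10, 12

1. condition 'issues stored value' does not hold → requirement n/a → met
2. permissible investments $155,000 ≥ $150,000 → met
3. condition 'offers currency exchange' holds; suspicious-activity review 126 days ago vs limit 120 → not met
4. FinCEN registration confirmation present → met
5. BSA-trained employees 1 < 4 → not met
6. transaction monitoring calibration 33 days ago vs limit 30 → not met
7. agent due-diligence review 598 days ago vs limit 540 → not met
8. independent AML audit 32 days ago vs limit 60 → met
9. condition 'transmits funds internationally' holds; agent list absent → not met
10. sanctions-list screening review 199 days ago vs limit 180 → not met
11. designated compliance officers 2 ≥ 2 → met
12. BSA training 93 days ago vs limit 90 → not met
Not met: 3, 5, 6, 7, 9, 10, 12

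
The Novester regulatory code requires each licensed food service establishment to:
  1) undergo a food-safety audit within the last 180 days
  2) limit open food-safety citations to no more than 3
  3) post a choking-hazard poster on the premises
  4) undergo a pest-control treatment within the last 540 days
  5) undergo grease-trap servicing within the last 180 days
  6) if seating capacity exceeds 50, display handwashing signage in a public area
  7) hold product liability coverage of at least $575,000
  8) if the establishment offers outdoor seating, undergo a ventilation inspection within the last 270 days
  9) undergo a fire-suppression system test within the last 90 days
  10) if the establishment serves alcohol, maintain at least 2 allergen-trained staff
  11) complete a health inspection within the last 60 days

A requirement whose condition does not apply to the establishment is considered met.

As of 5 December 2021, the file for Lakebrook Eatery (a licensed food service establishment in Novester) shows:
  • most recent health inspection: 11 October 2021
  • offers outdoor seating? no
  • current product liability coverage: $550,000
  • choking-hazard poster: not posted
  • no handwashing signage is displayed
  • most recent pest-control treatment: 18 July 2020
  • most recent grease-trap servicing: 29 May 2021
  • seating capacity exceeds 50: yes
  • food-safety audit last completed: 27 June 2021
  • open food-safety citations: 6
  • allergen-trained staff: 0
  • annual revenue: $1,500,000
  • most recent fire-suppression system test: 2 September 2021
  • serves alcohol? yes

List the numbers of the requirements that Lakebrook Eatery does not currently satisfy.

2, 3, 5, 6, 7, 9, 10

1. food-safety audit 161 days ago vs limit 180 → met
2. open food-safety citations 6 > 3 → not met
3. choking-hazard poster absent → not met
4. pest-control treatment 505 days ago vs limit 540 → met
5. grease-trap servicing 190 days ago vs limit 180 → not met
6. condition 'seating capacity exceeds 50' holds; handwashing signage absent → not met
7. product liability coverage $550,000 < $575,000 → not met
8. condition 'offers outdoor seating' does not hold → requirement n/a → met
9. fire-suppression system test 94 days ago vs limit 90 → not met
10. condition 'serves alcohol' holds; allergen-trained staff 0 < 2 → not met
11. health inspection 55 days ago vs limit 60 → met
Not met: 2, 3, 5, 6, 7, 9, 10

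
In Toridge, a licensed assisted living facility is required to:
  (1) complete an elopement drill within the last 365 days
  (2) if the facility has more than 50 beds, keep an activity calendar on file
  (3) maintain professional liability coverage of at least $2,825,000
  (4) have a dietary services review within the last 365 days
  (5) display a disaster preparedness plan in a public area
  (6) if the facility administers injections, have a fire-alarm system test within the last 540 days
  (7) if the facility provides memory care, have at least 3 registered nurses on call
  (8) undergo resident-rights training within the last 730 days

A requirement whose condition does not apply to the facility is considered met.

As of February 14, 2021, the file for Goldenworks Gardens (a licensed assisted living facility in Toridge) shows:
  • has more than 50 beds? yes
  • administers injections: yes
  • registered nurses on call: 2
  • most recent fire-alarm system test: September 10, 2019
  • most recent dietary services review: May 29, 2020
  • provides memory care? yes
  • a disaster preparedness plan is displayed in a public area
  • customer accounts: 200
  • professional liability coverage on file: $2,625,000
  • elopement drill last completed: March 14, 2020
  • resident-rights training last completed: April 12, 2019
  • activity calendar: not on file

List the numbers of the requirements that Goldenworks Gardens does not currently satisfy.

2, 3, 7

1. elopement drill 337 days ago vs limit 365 → met
2. condition 'has more than 50 beds' holds; activity calendar absent → not met
3. professional liability coverage $2,625,000 < $2,825,000 → not met
4. dietary services review 261 days ago vs limit 365 → met
5. disaster preparedness plan present → met
6. condition 'administers injections' holds; fire-alarm system test 523 days ago vs limit 540 → met
7. condition 'provides memory care' holds; registered nurses on call 2 < 3 → not met
8. resident-rights training 674 days ago vs limit 730 → met
Not met: 2, 3, 7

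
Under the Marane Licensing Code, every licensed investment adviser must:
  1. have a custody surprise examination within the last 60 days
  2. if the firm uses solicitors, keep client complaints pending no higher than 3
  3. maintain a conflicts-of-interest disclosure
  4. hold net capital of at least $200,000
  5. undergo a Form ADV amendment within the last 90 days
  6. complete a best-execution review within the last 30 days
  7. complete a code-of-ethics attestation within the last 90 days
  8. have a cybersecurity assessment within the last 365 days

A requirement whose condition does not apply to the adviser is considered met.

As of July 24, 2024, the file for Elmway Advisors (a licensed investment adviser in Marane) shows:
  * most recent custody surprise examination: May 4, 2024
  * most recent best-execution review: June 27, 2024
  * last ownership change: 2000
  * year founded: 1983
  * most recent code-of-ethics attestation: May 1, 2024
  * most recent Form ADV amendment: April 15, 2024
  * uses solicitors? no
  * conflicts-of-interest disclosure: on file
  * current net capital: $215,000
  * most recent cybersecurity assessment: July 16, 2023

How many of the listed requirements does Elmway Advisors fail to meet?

1. custody surprise examination 81 days ago vs limit 60 → not met
2. condition 'uses solicitors' does not hold → requirement n/a → met
3. conflicts-of-interest disclosure present → met
4. net capital $215,000 ≥ $200,000 → met
5. Form ADV amendment 100 days ago vs limit 90 → not met
6. best-execution review 27 days ago vs limit 30 → met
7. code-of-ethics attestation 84 days ago vs limit 90 → met
8. cybersecurity assessment 374 days ago vs limit 365 → not met
Not met: 3 of 8

3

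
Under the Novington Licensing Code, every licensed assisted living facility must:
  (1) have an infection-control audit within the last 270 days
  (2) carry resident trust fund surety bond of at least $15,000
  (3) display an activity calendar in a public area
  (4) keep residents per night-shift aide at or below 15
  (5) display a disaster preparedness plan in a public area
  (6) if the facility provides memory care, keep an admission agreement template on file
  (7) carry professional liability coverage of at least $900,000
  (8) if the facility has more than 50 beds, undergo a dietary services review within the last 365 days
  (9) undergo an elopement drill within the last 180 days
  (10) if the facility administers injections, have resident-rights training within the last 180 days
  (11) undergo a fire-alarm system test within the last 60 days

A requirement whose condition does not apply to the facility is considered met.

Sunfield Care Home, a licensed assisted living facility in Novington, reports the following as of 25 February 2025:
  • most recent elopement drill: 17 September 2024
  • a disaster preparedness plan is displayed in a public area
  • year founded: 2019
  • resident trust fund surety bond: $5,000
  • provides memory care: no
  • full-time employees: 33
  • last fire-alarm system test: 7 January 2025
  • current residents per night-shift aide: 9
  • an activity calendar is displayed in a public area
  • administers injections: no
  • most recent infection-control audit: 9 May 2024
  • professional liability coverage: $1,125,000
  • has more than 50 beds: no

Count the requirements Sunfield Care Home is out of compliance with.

1. infection-control audit 292 days ago vs limit 270 → not met
2. resident trust fund surety bond $5,000 < $15,000 → not met
3. activity calendar present → met
4. residents per night-shift aide 9 ≤ 15 → met
5. disaster preparedness plan present → met
6. condition 'provides memory care' does not hold → requirement n/a → met
7. professional liability coverage $1,125,000 ≥ $900,000 → met
8. condition 'has more than 50 beds' does not hold → requirement n/a → met
9. elopement drill 161 days ago vs limit 180 → met
10. condition 'administers injections' does not hold → requirement n/a → met
11. fire-alarm system test 49 days ago vs limit 60 → met
Not met: 2 of 11

2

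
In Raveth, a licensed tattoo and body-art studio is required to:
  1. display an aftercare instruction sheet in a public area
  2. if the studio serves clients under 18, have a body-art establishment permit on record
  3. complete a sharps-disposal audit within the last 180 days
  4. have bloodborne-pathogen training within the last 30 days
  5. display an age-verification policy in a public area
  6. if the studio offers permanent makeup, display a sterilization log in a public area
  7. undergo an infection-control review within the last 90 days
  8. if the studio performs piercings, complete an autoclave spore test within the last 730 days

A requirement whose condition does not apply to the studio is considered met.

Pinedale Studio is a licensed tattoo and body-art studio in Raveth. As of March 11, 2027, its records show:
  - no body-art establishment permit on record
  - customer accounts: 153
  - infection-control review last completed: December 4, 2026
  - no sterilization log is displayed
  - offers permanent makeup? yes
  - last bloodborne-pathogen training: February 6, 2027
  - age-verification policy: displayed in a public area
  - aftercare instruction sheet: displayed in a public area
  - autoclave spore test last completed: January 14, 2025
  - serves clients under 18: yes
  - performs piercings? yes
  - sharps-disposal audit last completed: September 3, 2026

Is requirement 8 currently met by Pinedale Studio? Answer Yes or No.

8. condition 'performs piercings' holds; autoclave spore test 786 days ago vs limit 730 → not met

No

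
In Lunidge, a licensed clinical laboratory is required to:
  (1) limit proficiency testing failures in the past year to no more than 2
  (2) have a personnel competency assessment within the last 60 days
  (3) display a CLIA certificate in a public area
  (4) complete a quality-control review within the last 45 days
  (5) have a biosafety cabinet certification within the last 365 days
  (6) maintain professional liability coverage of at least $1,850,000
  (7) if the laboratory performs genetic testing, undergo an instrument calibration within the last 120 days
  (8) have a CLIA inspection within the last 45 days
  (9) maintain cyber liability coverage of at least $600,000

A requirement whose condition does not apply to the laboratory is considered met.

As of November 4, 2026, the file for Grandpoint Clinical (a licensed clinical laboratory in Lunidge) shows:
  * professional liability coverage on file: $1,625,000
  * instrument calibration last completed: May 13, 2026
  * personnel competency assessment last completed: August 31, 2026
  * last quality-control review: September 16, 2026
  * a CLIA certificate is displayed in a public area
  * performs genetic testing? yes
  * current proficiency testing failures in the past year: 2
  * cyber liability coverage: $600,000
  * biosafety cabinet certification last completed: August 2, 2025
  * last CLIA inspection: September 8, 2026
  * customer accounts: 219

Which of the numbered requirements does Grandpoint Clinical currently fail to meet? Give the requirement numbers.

1. proficiency testing failures in the past year 2 ≤ 2 → met
2. personnel competency assessment 65 days ago vs limit 60 → not met
3. CLIA certificate present → met
4. quality-control review 49 days ago vs limit 45 → not met
5. biosafety cabinet certification 459 days ago vs limit 365 → not met
6. professional liability coverage $1,625,000 < $1,850,000 → not met
7. condition 'performs genetic testing' holds; instrument calibration 175 days ago vs limit 120 → not met
8. CLIA inspection 57 days ago vs limit 45 → not met
9. cyber liability coverage $600,000 ≥ $600,000 → met
Not met: 2, 4, 5, 6, 7, 8

2, 4, 5, 6, 7, 8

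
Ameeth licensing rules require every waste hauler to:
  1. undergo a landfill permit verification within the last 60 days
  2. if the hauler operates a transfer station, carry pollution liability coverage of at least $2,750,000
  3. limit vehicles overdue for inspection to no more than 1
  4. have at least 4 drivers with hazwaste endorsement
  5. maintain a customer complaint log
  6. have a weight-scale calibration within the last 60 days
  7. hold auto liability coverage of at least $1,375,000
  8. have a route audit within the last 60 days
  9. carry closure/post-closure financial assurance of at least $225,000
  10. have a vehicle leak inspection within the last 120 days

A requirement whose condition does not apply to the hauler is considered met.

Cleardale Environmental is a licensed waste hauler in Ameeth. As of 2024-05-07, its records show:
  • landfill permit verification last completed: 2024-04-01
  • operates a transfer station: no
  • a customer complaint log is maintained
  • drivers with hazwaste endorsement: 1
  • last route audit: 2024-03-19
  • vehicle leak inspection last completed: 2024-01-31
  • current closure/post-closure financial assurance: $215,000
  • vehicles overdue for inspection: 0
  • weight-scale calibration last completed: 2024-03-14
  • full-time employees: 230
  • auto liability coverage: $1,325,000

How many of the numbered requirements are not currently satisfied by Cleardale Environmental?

1. landfill permit verification 36 days ago vs limit 60 → met
2. condition 'operates a transfer station' does not hold → requirement n/a → met
3. vehicles overdue for inspection 0 ≤ 1 → met
4. drivers with hazwaste endorsement 1 < 4 → not met
5. customer complaint log present → met
6. weight-scale calibration 54 days ago vs limit 60 → met
7. auto liability coverage $1,325,000 < $1,375,000 → not met
8. route audit 49 days ago vs limit 60 → met
9. closure/post-closure financial assurance $215,000 < $225,000 → not met
10. vehicle leak inspection 97 days ago vs limit 120 → met
Not met: 3 of 10

3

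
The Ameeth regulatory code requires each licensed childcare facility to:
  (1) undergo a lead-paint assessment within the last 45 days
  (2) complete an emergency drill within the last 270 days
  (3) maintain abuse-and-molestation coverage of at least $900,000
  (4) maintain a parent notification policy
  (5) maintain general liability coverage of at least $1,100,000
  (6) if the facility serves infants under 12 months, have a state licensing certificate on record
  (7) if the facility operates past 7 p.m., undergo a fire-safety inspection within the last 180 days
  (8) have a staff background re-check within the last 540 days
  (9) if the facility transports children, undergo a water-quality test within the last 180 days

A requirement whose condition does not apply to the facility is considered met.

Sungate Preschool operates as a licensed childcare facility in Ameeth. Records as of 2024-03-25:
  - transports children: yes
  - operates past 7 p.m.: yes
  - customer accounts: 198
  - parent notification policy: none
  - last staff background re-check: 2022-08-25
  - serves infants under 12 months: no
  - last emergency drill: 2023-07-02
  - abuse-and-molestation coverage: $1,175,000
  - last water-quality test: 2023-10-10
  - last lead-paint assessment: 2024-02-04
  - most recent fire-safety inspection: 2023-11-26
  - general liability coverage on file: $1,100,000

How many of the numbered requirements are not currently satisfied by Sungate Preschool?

3

1. lead-paint assessment 50 days ago vs limit 45 → not met
2. emergency drill 267 days ago vs limit 270 → met
3. abuse-and-molestation coverage $1,175,000 ≥ $900,000 → met
4. parent notification policy absent → not met
5. general liability coverage $1,100,000 ≥ $1,100,000 → met
6. condition 'serves infants under 12 months' does not hold → requirement n/a → met
7. condition 'operates past 7 p.m.' holds; fire-safety inspection 120 days ago vs limit 180 → met
8. staff background re-check 578 days ago vs limit 540 → not met
9. condition 'transports children' holds; water-quality test 167 days ago vs limit 180 → met
Not met: 3 of 9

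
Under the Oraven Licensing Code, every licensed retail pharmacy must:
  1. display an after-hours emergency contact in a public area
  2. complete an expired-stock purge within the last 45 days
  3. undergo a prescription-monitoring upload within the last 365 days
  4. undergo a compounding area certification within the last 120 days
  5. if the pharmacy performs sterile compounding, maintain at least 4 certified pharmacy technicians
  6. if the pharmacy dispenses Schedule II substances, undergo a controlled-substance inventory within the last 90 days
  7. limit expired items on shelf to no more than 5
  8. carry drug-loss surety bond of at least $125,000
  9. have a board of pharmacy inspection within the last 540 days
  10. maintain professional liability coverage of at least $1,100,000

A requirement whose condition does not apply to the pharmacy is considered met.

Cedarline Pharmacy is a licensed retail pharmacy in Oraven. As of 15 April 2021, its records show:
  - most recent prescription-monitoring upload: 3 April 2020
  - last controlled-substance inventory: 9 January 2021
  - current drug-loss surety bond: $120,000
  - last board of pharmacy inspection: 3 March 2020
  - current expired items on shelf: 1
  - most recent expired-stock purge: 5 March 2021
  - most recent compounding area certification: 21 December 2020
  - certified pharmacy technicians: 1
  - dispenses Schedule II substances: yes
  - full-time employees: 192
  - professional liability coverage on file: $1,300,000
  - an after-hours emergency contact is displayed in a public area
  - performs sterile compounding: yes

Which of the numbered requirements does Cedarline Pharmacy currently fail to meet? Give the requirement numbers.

3, 5, 6, 8

1. after-hours emergency contact present → met
2. expired-stock purge 41 days ago vs limit 45 → met
3. prescription-monitoring upload 377 days ago vs limit 365 → not met
4. compounding area certification 115 days ago vs limit 120 → met
5. condition 'performs sterile compounding' holds; certified pharmacy technicians 1 < 4 → not met
6. condition 'dispenses Schedule II substances' holds; controlled-substance inventory 96 days ago vs limit 90 → not met
7. expired items on shelf 1 ≤ 5 → met
8. drug-loss surety bond $120,000 < $125,000 → not met
9. board of pharmacy inspection 408 days ago vs limit 540 → met
10. professional liability coverage $1,300,000 ≥ $1,100,000 → met
Not met: 3, 5, 6, 8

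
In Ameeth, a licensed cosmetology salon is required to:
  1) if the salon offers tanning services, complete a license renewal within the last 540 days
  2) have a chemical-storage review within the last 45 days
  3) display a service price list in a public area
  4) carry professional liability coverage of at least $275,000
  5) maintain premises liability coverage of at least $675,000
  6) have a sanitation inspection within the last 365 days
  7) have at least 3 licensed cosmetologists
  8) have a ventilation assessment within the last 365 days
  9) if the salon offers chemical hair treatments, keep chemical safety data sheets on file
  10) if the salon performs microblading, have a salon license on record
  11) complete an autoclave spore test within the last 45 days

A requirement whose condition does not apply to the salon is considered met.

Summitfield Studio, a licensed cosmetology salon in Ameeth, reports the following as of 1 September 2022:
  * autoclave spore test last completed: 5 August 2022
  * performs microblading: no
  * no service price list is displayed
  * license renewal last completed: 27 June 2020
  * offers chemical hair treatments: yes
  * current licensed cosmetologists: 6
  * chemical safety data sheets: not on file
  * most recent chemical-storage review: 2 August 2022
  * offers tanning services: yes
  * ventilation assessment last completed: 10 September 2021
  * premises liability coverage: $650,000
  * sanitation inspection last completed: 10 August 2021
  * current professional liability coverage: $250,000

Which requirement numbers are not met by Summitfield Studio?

1, 3, 4, 5, 6, 9

1. condition 'offers tanning services' holds; license renewal 796 days ago vs limit 540 → not met
2. chemical-storage review 30 days ago vs limit 45 → met
3. service price list absent → not met
4. professional liability coverage $250,000 < $275,000 → not met
5. premises liability coverage $650,000 < $675,000 → not met
6. sanitation inspection 387 days ago vs limit 365 → not met
7. licensed cosmetologists 6 ≥ 3 → met
8. ventilation assessment 356 days ago vs limit 365 → met
9. condition 'offers chemical hair treatments' holds; chemical safety data sheets absent → not met
10. condition 'performs microblading' does not hold → requirement n/a → met
11. autoclave spore test 27 days ago vs limit 45 → met
Not met: 1, 3, 4, 5, 6, 9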